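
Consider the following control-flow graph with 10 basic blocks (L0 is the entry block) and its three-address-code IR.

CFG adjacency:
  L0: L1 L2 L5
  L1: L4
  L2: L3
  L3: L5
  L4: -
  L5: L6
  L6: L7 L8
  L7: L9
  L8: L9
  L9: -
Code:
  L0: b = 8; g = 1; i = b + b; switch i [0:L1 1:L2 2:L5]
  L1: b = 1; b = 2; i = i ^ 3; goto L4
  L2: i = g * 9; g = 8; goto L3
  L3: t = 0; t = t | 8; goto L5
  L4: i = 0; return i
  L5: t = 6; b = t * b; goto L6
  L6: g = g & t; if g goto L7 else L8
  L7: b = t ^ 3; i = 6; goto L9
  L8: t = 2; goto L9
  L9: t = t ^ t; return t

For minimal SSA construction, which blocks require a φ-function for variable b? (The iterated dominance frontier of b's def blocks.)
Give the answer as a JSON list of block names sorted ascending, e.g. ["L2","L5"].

idom tree: L1←L0 L2←L0 L3←L2 L4←L1 L5←L0 L6←L5 L7←L6 L8←L6 L9←L6
Dom at joins:
  L5: preds {L0,L3}: {L0} ∩ {L0,L2,L3} = {L0}; idom=L0
  L9: preds {L7,L8}: {L0,L5,L6,L7} ∩ {L0,L5,L6,L8} = {L0,L5,L6}; idom=L6

DF derivation:
  join L5 pred L0: · stop@L0
  join L5 pred L3: L3→L2 stop@L0
  join L9 pred L7: L7 stop@L6
  join L9 pred L8: L8 stop@L6
  L0: DF=∅
  L1: DF=∅
  L2: DF={L5}
  L3: DF={L5}
  L4: DF=∅
  L5: DF=∅
  L6: DF=∅
  L7: DF={L9}
  L8: DF={L9}
  L9: DF=∅

φ for b: defs {L0,L1,L5,L7}
  DF⁺ = {L9}

Answer: ["L9"]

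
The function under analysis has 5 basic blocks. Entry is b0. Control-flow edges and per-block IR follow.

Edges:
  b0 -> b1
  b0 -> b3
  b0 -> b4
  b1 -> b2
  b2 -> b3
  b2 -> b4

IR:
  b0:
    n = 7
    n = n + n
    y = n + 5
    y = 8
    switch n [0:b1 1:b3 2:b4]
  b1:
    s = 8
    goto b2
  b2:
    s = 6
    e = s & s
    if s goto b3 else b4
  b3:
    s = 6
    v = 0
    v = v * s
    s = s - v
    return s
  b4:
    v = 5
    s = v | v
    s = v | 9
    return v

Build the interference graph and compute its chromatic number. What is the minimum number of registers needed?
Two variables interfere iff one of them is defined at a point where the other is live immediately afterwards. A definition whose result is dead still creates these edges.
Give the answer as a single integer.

Answer: 2

Derivation:
Per-block:
  b0: def={n,y} ue=∅
  b1: def={s} ue=∅
  b2: def={e,s} ue=∅
  b3: def={s,v} ue=∅
  b4: def={s,v} ue=∅

Live sets:
  b0 li=∅ lo=∅
  b1 li=∅ lo=∅
  b2 li=∅ lo=∅
  b3 li=∅ lo=∅
  b4 li=∅ lo=∅

Interference:
  e: {s}
  n: {y}
  s: {e,v}
  v: {s}
  y: {n}

Chromatic number:
  clique {e,s} ⇒ need ≥ 2
  2-colouring: R0={n,s}  R1={e,v,y}
  χ = 2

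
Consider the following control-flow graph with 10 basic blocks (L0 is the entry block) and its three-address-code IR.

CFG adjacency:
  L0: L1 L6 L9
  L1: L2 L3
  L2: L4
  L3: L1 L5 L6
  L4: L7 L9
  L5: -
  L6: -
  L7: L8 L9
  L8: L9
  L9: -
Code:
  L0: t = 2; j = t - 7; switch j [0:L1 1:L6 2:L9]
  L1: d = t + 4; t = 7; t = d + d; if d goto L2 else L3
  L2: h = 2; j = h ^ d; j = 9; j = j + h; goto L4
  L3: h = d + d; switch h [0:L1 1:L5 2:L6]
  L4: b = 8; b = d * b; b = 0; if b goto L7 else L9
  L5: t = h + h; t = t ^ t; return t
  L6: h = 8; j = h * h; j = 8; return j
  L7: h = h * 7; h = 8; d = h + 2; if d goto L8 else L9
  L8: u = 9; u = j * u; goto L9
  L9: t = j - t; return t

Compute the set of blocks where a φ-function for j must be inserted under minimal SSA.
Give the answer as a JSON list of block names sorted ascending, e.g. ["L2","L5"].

idom tree: L1←L0 L2←L1 L3←L1 L4←L2 L5←L3 L6←L0 L7←L4 L8←L7 L9←L0
Join-block Dom:
  L1: preds {L0,L3}: {L0} ∩ {L0,L1,L3} = {L0}; idom=L0
  L6: preds {L0,L3}: {L0} ∩ {L0,L1,L3} = {L0}; idom=L0
  L9: preds {L0,L4,L7,L8}: {L0} ∩ {L0,L1,L2,L4} ∩ {L0,L1,L2,L4,L7} ∩ {L0,L1,L2,L4,L7,L8} = {L0}; idom=L0

Frontier:
  join L1 pred L0: · stop@L0
  join L1 pred L3: L3→L1 stop@L0
  join L6 pred L0: · stop@L0
  join L6 pred L3: L3→L1 stop@L0
  join L9 pred L0: · stop@L0
  join L9 pred L4: L4→L2→L1 stop@L0
  join L9 pred L7: L7→L4→L2→L1 stop@L0
  join L9 pred L8: L8→L7→L4→L2→L1 stop@L0
  L0 → ∅
  L1 → {L1,L6,L9}
  L2 → {L9}
  L3 → {L1,L6}
  L4 → {L9}
  L5 → ∅
  L6 → ∅
  L7 → {L9}
  L8 → {L9}
  L9 → ∅

φ for j: defs {L0,L2,L6}
  DF⁺ = {L9}

Answer: ["L9"]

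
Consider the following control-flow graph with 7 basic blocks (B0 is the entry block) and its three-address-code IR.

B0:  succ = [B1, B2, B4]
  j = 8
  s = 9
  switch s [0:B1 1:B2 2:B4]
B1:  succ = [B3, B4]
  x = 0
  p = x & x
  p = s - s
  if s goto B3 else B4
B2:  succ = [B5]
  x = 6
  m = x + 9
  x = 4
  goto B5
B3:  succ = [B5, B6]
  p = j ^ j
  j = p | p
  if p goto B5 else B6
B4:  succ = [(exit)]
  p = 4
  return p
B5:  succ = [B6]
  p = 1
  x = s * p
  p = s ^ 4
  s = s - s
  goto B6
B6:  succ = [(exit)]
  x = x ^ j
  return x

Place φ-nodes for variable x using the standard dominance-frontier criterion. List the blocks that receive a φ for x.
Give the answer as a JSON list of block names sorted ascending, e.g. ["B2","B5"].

Answer: ["B4", "B5", "B6"]

Derivation:
idom tree: B1←B0 B2←B0 B3←B1 B4←B0 B5←B0 B6←B0
Dom∩ at merges:
  B4: preds {B0,B1}: {B0} ∩ {B0,B1} = {B0}; idom=B0
  B5: preds {B2,B3}: {B0,B2} ∩ {B0,B1,B3} = {B0}; idom=B0
  B6: preds {B3,B5}: {B0,B1,B3} ∩ {B0,B5} = {B0}; idom=B0

DF derivation:
  B4←B0: walk · to B0
  B4←B1: walk B1 to B0
  B5←B2: walk B2 to B0
  B5←B3: walk B3→B1 to B0
  B6←B3: walk B3→B1 to B0
  B6←B5: walk B5 to B0
  B0: DF=∅
  B1: DF={B4,B5,B6}
  B2: DF={B5}
  B3: DF={B5,B6}
  B4: DF=∅
  B5: DF={B6}
  B6: DF=∅

φ for x: defs {B1,B2,B5,B6}
  DF⁺ = {B4,B5,B6}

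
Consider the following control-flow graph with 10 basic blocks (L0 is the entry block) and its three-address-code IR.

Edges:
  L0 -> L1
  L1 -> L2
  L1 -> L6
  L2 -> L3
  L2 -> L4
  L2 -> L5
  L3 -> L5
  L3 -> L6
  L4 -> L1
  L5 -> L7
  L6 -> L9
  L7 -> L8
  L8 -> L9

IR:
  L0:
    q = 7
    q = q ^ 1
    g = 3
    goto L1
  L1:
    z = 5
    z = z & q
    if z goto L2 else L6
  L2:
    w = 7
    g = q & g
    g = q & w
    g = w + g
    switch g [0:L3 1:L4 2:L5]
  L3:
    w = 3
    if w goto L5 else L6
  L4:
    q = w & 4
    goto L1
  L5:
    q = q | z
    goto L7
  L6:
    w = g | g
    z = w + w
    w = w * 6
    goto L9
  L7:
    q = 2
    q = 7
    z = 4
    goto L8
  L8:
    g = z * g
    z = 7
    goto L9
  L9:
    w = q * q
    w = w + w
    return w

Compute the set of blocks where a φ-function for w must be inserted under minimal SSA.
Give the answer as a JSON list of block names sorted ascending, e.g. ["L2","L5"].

Answer: ["L1", "L5", "L6", "L9"]

Working:
idom tree: L1←L0 L2←L1 L3←L2 L4←L2 L5←L2 L6←L1 L7←L5 L8←L7 L9←L1
Join-block Dom:
  L1: preds {L0,L4}: {L0} ∩ {L0,L1,L2,L4} = {L0}; idom=L0
  L5: preds {L2,L3}: {L0,L1,L2} ∩ {L0,L1,L2,L3} = {L0,L1,L2}; idom=L2
  L6: preds {L1,L3}: {L0,L1} ∩ {L0,L1,L2,L3} = {L0,L1}; idom=L1
  L9: preds {L6,L8}: {L0,L1,L6} ∩ {L0,L1,L2,L5,L7,L8} = {L0,L1}; idom=L1

DF derivation:
  join L1 pred L0: · stop@L0
  join L1 pred L4: L4→L2→L1 stop@L0
  join L5 pred L2: · stop@L2
  join L5 pred L3: L3 stop@L2
  join L6 pred L1: · stop@L1
  join L6 pred L3: L3→L2 stop@L1
  join L9 pred L6: L6 stop@L1
  join L9 pred L8: L8→L7→L5→L2 stop@L1
  L0: DF=∅
  L1: DF={L1}
  L2: DF={L1,L6,L9}
  L3: DF={L5,L6}
  L4: DF={L1}
  L5: DF={L9}
  L6: DF={L9}
  L7: DF={L9}
  L8: DF={L9}
  L9: DF=∅

φ for w: defs {L2,L3,L6,L9}
  DF⁺ = {L1,L5,L6,L9}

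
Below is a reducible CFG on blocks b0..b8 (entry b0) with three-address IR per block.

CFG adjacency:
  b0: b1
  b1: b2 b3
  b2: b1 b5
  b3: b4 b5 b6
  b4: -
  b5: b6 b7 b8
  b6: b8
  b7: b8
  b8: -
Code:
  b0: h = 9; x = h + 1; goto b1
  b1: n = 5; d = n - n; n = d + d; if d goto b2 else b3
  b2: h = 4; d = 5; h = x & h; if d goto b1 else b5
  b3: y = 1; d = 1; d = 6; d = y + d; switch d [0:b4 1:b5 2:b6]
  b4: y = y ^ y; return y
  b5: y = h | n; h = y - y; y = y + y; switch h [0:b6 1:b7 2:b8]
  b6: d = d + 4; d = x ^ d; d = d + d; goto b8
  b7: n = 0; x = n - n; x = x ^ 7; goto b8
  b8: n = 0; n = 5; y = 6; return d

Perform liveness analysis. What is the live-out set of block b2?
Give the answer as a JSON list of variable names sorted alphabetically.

Answer: ["d", "h", "n", "x"]

Analysis:
def/use:
  b0: def={h,x} ue=∅
  b1: def={d,n} ue=∅
  b2: def={d,h} ue={x}
  b3: def={d,y} ue=∅
  b4: def={y} ue={y}
  b5: def={h,y} ue={h,n}
  b6: def={d} ue={d,x}
  b7: def={n,x} ue=∅
  b8: def={n,y} ue={d}

Liveness:
  b0: in=∅ out={h,x}
  b1: in={h,x} out={h,n,x}
  b2: in={n,x} out={d,h,n,x}
  b3: in={h,n,x} out={d,h,n,x,y}
  b4: in={y} out=∅
  b5: in={d,h,n,x} out={d,x}
  b6: in={d,x} out={d}
  b7: in={d} out={d}
  b8: in={d} out=∅

live-out(b2) = ["d", "h", "n", "x"]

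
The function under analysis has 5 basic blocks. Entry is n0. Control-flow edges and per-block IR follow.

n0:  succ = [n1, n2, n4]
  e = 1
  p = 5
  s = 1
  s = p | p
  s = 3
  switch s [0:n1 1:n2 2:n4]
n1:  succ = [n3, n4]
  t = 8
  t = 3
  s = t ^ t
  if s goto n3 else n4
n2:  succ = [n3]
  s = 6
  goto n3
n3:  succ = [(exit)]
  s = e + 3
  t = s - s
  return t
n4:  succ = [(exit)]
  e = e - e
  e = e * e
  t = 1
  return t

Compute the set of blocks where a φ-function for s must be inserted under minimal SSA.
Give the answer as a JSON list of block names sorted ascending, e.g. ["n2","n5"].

Answer: ["n3", "n4"]

Analysis:
idom tree: n1←n0 n2←n0 n3←n0 n4←n0
Dom∩ at merges:
  n3: preds {n1,n2}: {n0,n1} ∩ {n0,n2} = {n0}; idom=n0
  n4: preds {n0,n1}: {n0} ∩ {n0,n1} = {n0}; idom=n0

DF derivation:
  n3←n1: walk n1 to n0
  n3←n2: walk n2 to n0
  n4←n0: walk · to n0
  n4←n1: walk n1 to n0
  n0 → ∅
  n1 → {n3,n4}
  n2 → {n3}
  n3 → ∅
  n4 → ∅

φ for s: defs {n0,n1,n2,n3}
  DF⁺ = {n3,n4}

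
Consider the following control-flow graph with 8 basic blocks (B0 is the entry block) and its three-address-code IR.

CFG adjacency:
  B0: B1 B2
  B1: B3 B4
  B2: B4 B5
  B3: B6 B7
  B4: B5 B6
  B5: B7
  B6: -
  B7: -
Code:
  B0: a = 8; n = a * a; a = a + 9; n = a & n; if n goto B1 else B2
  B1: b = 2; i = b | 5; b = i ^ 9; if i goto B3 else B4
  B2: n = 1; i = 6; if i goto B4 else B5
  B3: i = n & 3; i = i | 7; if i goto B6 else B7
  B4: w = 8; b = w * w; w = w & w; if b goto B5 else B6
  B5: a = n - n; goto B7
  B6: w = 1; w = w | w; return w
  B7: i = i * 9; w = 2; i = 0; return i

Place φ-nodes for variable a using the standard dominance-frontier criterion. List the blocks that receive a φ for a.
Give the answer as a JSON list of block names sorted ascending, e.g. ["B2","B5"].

idom tree: B1←B0 B2←B0 B3←B1 B4←B0 B5←B0 B6←B0 B7←B0
Dom∩ at merges:
  B4: preds {B1,B2}: {B0,B1} ∩ {B0,B2} = {B0}; idom=B0
  B5: preds {B2,B4}: {B0,B2} ∩ {B0,B4} = {B0}; idom=B0
  B6: preds {B3,B4}: {B0,B1,B3} ∩ {B0,B4} = {B0}; idom=B0
  B7: preds {B3,B5}: {B0,B1,B3} ∩ {B0,B5} = {B0}; idom=B0

DF derivation:
  join B4 pred B1: B1 stop@B0
  join B4 pred B2: B2 stop@B0
  join B5 pred B2: B2 stop@B0
  join B5 pred B4: B4 stop@B0
  join B6 pred B3: B3→B1 stop@B0
  join B6 pred B4: B4 stop@B0
  join B7 pred B3: B3→B1 stop@B0
  join B7 pred B5: B5 stop@B0
  DF(B0)=∅
  DF(B1)={B4,B6,B7}
  DF(B2)={B4,B5}
  DF(B3)={B6,B7}
  DF(B4)={B5,B6}
  DF(B5)={B7}
  DF(B6)=∅
  DF(B7)=∅

φ for a: defs {B0,B5}
  DF⁺ = {B7}

Answer: ["B7"]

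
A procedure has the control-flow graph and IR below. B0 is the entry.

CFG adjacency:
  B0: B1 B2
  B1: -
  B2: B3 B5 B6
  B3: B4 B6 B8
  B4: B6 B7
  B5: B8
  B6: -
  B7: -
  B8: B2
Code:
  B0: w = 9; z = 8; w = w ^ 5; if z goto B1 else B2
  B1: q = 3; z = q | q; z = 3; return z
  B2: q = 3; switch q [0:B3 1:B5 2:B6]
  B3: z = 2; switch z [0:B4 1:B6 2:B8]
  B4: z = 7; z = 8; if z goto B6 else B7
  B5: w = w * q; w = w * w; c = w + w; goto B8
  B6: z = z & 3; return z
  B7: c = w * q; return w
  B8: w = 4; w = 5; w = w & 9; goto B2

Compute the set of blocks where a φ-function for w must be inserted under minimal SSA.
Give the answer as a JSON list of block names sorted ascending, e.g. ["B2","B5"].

idom tree: B1←B0 B2←B0 B3←B2 B4←B3 B5←B2 B6←B2 B7←B4 B8←B2
Dom at joins:
  B2: preds {B0,B8}: {B0} ∩ {B0,B2,B8} = {B0}; idom=B0
  B6: preds {B2,B3,B4}: {B0,B2} ∩ {B0,B2,B3} ∩ {B0,B2,B3,B4} = {B0,B2}; idom=B2
  B8: preds {B3,B5}: {B0,B2,B3} ∩ {B0,B2,B5} = {B0,B2}; idom=B2

DF walk-up:
  B2←B0: walk · to B0
  B2←B8: walk B8→B2 to B0
  B6←B2: walk · to B2
  B6←B3: walk B3 to B2
  B6←B4: walk B4→B3 to B2
  B8←B3: walk B3 to B2
  B8←B5: walk B5 to B2
  B0: DF=∅
  B1: DF=∅
  B2: DF={B2}
  B3: DF={B6,B8}
  B4: DF={B6}
  B5: DF={B8}
  B6: DF=∅
  B7: DF=∅
  B8: DF={B2}

φ for w: defs {B0,B5,B8}
  DF⁺ = {B2,B8}

Answer: ["B2", "B8"]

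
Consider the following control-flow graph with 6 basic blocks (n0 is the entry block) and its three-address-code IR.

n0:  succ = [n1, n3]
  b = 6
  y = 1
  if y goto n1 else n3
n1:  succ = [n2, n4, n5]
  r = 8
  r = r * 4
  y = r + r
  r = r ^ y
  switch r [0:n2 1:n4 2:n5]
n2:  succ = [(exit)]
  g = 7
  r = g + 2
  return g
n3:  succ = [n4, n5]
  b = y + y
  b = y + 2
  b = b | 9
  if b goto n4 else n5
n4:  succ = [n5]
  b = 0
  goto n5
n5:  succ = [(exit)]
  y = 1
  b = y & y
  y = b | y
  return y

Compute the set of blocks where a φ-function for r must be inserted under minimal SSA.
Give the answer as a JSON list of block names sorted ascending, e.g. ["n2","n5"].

idom tree: n1←n0 n2←n1 n3←n0 n4←n0 n5←n0
Dom at joins:
  n4: preds {n1,n3}: {n0,n1} ∩ {n0,n3} = {n0}; idom=n0
  n5: preds {n1,n3,n4}: {n0,n1} ∩ {n0,n3} ∩ {n0,n4} = {n0}; idom=n0

DF walk-up:
  join n4 pred n1: n1 stop@n0
  join n4 pred n3: n3 stop@n0
  join n5 pred n1: n1 stop@n0
  join n5 pred n3: n3 stop@n0
  join n5 pred n4: n4 stop@n0
  n0: DF=∅
  n1: DF={n4,n5}
  n2: DF=∅
  n3: DF={n4,n5}
  n4: DF={n5}
  n5: DF=∅

φ for r: defs {n1,n2}
  DF⁺ = {n4,n5}

Answer: ["n4", "n5"]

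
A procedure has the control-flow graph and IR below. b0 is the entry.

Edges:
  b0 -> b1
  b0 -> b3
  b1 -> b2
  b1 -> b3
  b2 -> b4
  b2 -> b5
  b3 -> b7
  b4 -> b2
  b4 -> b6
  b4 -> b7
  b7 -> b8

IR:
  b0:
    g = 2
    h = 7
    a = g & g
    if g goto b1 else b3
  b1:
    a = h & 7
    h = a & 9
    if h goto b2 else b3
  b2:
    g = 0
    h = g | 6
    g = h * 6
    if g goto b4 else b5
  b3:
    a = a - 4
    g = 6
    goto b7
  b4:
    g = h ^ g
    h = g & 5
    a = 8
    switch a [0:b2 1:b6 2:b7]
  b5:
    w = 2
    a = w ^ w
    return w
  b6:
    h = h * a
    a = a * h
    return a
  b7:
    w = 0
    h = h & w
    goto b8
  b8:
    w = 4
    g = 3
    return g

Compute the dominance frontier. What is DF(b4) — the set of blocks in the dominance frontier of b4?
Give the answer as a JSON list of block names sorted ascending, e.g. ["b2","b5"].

Answer: ["b2", "b7"]

Analysis:
idom tree: b1←b0 b2←b1 b3←b0 b4←b2 b5←b2 b6←b4 b7←b0 b8←b7
Dom∩ at merges:
  b2: preds {b1,b4}: {b0,b1} ∩ {b0,b1,b2,b4} = {b0,b1}; idom=b1
  b3: preds {b0,b1}: {b0} ∩ {b0,b1} = {b0}; idom=b0
  b7: preds {b3,b4}: {b0,b3} ∩ {b0,b1,b2,b4} = {b0}; idom=b0

DF walk-up:
  join b2 pred b1: · stop@b1
  join b2 pred b4: b4→b2 stop@b1
  join b3 pred b0: · stop@b0
  join b3 pred b1: b1 stop@b0
  join b7 pred b3: b3 stop@b0
  join b7 pred b4: b4→b2→b1 stop@b0
  b0 → ∅
  b1 → {b3,b7}
  b2 → {b2,b7}
  b3 → {b7}
  b4 → {b2,b7}
  b5 → ∅
  b6 → ∅
  b7 → ∅
  b8 → ∅

DF(b4) = ["b2", "b7"]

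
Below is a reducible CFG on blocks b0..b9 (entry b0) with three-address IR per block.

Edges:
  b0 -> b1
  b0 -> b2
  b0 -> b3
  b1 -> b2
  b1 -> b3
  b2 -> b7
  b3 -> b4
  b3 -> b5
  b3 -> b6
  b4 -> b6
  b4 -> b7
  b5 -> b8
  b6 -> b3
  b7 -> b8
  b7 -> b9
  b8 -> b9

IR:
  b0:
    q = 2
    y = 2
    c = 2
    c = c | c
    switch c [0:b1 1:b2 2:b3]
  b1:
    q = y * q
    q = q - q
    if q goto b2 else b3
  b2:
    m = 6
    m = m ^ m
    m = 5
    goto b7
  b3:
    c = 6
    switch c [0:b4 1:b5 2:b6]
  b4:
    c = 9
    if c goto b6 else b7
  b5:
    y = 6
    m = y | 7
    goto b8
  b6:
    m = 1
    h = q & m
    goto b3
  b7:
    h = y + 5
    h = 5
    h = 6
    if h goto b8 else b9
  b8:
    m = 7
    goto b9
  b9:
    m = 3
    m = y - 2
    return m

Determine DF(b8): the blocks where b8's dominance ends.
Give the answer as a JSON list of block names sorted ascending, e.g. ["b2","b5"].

idom tree: b1←b0 b2←b0 b3←b0 b4←b3 b5←b3 b6←b3 b7←b0 b8←b0 b9←b0
Join-block Dom:
  b2: preds {b0,b1}: {b0} ∩ {b0,b1} = {b0}; idom=b0
  b3: preds {b0,b1,b6}: {b0} ∩ {b0,b1} ∩ {b0,b3,b6} = {b0}; idom=b0
  b6: preds {b3,b4}: {b0,b3} ∩ {b0,b3,b4} = {b0,b3}; idom=b3
  b7: preds {b2,b4}: {b0,b2} ∩ {b0,b3,b4} = {b0}; idom=b0
  b8: preds {b5,b7}: {b0,b3,b5} ∩ {b0,b7} = {b0}; idom=b0
  b9: preds {b7,b8}: {b0,b7} ∩ {b0,b8} = {b0}; idom=b0

Frontier:
  b2←b0: walk · to b0
  b2←b1: walk b1 to b0
  b3←b0: walk · to b0
  b3←b1: walk b1 to b0
  b3←b6: walk b6→b3 to b0
  b6←b3: walk · to b3
  b6←b4: walk b4 to b3
  b7←b2: walk b2 to b0
  b7←b4: walk b4→b3 to b0
  b8←b5: walk b5→b3 to b0
  b8←b7: walk b7 to b0
  b9←b7: walk b7 to b0
  b9←b8: walk b8 to b0
  b0 → ∅
  b1 → {b2,b3}
  b2 → {b7}
  b3 → {b3,b7,b8}
  b4 → {b6,b7}
  b5 → {b8}
  b6 → {b3}
  b7 → {b8,b9}
  b8 → {b9}
  b9 → ∅

DF(b8) = ["b9"]

Answer: ["b9"]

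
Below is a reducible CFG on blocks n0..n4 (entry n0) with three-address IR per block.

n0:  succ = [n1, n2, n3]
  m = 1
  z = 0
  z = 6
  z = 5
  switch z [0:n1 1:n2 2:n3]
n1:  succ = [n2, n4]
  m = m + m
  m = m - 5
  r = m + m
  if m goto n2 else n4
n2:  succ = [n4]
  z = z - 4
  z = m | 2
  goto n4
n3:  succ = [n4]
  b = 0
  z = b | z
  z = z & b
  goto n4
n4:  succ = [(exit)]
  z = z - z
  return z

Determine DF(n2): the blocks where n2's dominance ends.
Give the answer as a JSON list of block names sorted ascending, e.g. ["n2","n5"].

Answer: ["n4"]

Analysis:
idom tree: n1←n0 n2←n0 n3←n0 n4←n0
Dom∩ at merges:
  n2: preds {n0,n1}: {n0} ∩ {n0,n1} = {n0}; idom=n0
  n4: preds {n1,n2,n3}: {n0,n1} ∩ {n0,n2} ∩ {n0,n3} = {n0}; idom=n0

DF derivation:
  join n2 pred n0: · stop@n0
  join n2 pred n1: n1 stop@n0
  join n4 pred n1: n1 stop@n0
  join n4 pred n2: n2 stop@n0
  join n4 pred n3: n3 stop@n0
  n0: DF=∅
  n1: DF={n2,n4}
  n2: DF={n4}
  n3: DF={n4}
  n4: DF=∅

DF(n2) = ["n4"]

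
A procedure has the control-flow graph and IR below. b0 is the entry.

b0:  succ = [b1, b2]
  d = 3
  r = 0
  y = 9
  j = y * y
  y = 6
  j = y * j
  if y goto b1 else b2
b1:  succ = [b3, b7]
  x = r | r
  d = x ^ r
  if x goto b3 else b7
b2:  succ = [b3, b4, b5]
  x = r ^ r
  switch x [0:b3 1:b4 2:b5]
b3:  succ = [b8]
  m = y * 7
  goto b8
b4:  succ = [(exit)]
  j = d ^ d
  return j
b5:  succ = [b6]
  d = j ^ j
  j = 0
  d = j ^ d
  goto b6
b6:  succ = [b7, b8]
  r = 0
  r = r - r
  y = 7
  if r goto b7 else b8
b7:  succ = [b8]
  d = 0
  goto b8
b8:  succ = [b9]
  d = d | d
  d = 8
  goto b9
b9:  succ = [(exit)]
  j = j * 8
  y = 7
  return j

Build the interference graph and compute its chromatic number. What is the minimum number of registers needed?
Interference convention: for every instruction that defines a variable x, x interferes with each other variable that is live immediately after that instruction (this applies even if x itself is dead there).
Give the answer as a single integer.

def/use:
  b0: def={d,j,r,y} ue=∅
  b1: def={d,x} ue={r}
  b2: def={x} ue={r}
  b3: def={m} ue={y}
  b4: def={j} ue={d}
  b5: def={d,j} ue={j}
  b6: def={r,y} ue=∅
  b7: def={d} ue=∅
  b8: def={d} ue={d}
  b9: def={j,y} ue={j}

Live sets:
  b0: in=∅ out={d,j,r,y}
  b1: in={j,r,y} out={d,j,y}
  b2: in={d,j,r,y} out={d,j,y}
  b3: in={d,j,y} out={d,j}
  b4: in={d} out=∅
  b5: in={j} out={d,j}
  b6: in={d,j} out={d,j}
  b7: in={j} out={d,j}
  b8: in={d,j} out={j}
  b9: in={j} out=∅

Interference:
  d: {j,m,r,x,y}
  j: {d,m,r,x,y}
  m: {d,j}
  r: {d,j,x,y}
  x: {d,j,r,y}
  y: {d,j,r,x}

Colouring:
  lower bound: {d,j,r,x,y} mutually conflict ⇒ χ ≥ 5
  5-colouring: R0={d}  R1={j}  R2={m,r}  R3={x}  R4={y}
  χ = 5

Answer: 5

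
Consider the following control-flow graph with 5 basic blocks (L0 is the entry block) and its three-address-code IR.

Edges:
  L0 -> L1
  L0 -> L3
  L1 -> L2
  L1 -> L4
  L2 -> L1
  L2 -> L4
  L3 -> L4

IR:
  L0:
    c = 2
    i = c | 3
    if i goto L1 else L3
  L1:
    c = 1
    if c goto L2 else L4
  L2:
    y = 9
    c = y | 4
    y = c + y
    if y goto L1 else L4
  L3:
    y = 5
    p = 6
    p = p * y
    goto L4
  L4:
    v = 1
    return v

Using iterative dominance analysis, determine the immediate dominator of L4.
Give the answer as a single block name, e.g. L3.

idom tree: L1←L0 L2←L1 L3←L0 L4←L0
Dom∩ at merges:
  L1: preds {L0,L2}: {L0} ∩ {L0,L1,L2} = {L0}; idom=L0
  L4: preds {L1,L2,L3}: {L0,L1} ∩ {L0,L1,L2} ∩ {L0,L3} = {L0}; idom=L0

idom(L4) = L0

Answer: L0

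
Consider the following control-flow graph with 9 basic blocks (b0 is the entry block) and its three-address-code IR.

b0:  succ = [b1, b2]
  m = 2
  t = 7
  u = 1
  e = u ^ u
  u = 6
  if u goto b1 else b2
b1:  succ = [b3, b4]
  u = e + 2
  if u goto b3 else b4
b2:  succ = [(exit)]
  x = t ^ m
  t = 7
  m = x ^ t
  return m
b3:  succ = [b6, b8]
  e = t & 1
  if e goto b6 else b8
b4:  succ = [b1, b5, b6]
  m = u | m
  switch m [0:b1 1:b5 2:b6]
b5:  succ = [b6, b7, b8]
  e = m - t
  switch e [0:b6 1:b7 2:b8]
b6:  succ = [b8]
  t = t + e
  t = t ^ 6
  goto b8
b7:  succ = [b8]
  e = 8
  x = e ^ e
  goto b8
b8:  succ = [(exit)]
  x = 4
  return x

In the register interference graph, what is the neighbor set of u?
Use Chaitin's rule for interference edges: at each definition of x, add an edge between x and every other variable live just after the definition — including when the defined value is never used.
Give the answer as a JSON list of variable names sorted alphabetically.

Answer: ["e", "m", "t"]

Working:
Block summaries:
  b0: def={e,m,t,u} ue=∅
  b1: def={u} ue={e}
  b2: def={m,t,x} ue={m,t}
  b3: def={e} ue={t}
  b4: def={m} ue={m,u}
  b5: def={e} ue={m,t}
  b6: def={t} ue={e,t}
  b7: def={e,x} ue=∅
  b8: def={x} ue=∅

Backward fixpoint:
  b0 li=∅ lo={e,m,t}
  b1 li={e,m,t} lo={e,m,t,u}
  b2 li={m,t} lo=∅
  b3 li={t} lo={e,t}
  b4 li={e,m,t,u} lo={e,m,t}
  b5 li={m,t} lo={e,t}
  b6 li={e,t} lo=∅
  b7 li=∅ lo=∅
  b8 li=∅ lo=∅

Interfere edges:
  e↔{m,t,u}
  m↔{e,t,u}
  t↔{e,m,u,x}
  u↔{e,m,t}
  x↔{t}

N(u) = ["e", "m", "t"]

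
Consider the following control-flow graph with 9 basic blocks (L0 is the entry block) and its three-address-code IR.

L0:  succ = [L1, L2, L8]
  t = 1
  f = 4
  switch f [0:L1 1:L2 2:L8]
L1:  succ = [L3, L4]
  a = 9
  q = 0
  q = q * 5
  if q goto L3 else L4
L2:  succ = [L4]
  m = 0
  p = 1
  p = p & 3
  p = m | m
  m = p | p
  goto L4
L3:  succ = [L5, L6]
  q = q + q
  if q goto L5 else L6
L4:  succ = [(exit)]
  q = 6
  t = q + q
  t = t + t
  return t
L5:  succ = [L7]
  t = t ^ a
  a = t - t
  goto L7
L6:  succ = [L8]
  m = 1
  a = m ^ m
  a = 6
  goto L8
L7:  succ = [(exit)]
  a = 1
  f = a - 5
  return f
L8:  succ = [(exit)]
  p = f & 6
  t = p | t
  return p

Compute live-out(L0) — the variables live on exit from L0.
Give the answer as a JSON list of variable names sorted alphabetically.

Per-block:
  L0: {f,t} / ∅
  L1: {a,q} / ∅
  L2: {m,p} / ∅
  L3: {q} / {q}
  L4: {q,t} / ∅
  L5: {a,t} / {a,t}
  L6: {a,m} / ∅
  L7: {a,f} / ∅
  L8: {p,t} / {f,t}

Live sets:
  live L0: ∅→{f,t}
  live L1: {f,t}→{a,f,q,t}
  live L2: ∅→∅
  live L3: {a,f,q,t}→{a,f,t}
  live L4: ∅→∅
  live L5: {a,t}→∅
  live L6: {f,t}→{f,t}
  live L7: ∅→∅
  live L8: {f,t}→∅

live-out(L0) = ["f", "t"]

Answer: ["f", "t"]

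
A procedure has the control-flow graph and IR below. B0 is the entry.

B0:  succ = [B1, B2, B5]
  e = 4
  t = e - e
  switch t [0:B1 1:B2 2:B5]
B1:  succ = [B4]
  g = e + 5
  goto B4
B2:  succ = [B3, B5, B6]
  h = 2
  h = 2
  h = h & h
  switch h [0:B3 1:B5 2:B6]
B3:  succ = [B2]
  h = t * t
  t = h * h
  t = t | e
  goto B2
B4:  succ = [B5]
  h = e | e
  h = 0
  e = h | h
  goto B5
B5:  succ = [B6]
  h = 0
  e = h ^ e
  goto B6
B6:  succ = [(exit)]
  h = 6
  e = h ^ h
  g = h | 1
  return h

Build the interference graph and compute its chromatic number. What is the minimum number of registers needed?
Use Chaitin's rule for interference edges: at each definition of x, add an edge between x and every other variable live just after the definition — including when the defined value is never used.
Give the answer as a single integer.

Answer: 3

Analysis:
def/use:
  B0 def {e,t} use ∅
  B1 def {g} use {e}
  B2 def {h} use ∅
  B3 def {h,t} use {e,t}
  B4 def {e,h} use {e}
  B5 def {e,h} use {e}
  B6 def {e,g,h} use ∅

Liveness:
  B0 li=∅ lo={e,t}
  B1 li={e} lo={e}
  B2 li={e,t} lo={e,t}
  B3 li={e,t} lo={e,t}
  B4 li={e} lo={e}
  B5 li={e} lo=∅
  B6 li=∅ lo=∅

Interfere edges:
  e — {g,h,t}
  g — {e,h}
  h — {e,g,t}
  t — {e,h}

Registers:
  {e,g,h} pairwise interfere (3-clique) ⇒ χ ≥ 3
  assign e→R0 g→R2 h→R1 t→R2 — no edge inside a register ⇒ χ ≤ 3
  χ = 3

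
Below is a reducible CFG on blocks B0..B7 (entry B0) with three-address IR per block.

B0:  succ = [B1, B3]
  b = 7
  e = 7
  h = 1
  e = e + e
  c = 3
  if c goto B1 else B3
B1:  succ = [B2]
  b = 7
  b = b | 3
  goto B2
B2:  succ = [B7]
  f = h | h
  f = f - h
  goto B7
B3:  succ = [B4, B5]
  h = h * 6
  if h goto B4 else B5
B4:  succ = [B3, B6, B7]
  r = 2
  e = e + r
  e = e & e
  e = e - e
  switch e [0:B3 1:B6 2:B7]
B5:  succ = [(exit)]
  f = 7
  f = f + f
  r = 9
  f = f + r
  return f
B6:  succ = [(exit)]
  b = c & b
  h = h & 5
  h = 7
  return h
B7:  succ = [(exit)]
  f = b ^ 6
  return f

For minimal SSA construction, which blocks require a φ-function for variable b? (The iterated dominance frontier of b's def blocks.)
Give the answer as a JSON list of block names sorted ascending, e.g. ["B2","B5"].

idom tree: B1←B0 B2←B1 B3←B0 B4←B3 B5←B3 B6←B4 B7←B0
Dom at joins:
  B3: preds {B0,B4}: {B0} ∩ {B0,B3,B4} = {B0}; idom=B0
  B7: preds {B2,B4}: {B0,B1,B2} ∩ {B0,B3,B4} = {B0}; idom=B0

DF derivation:
  join B3 pred B0: · stop@B0
  join B3 pred B4: B4→B3 stop@B0
  join B7 pred B2: B2→B1 stop@B0
  join B7 pred B4: B4→B3 stop@B0
  B0 → ∅
  B1 → {B7}
  B2 → {B7}
  B3 → {B3,B7}
  B4 → {B3,B7}
  B5 → ∅
  B6 → ∅
  B7 → ∅

φ for b: defs {B0,B1,B6}
  DF⁺ = {B7}

Answer: ["B7"]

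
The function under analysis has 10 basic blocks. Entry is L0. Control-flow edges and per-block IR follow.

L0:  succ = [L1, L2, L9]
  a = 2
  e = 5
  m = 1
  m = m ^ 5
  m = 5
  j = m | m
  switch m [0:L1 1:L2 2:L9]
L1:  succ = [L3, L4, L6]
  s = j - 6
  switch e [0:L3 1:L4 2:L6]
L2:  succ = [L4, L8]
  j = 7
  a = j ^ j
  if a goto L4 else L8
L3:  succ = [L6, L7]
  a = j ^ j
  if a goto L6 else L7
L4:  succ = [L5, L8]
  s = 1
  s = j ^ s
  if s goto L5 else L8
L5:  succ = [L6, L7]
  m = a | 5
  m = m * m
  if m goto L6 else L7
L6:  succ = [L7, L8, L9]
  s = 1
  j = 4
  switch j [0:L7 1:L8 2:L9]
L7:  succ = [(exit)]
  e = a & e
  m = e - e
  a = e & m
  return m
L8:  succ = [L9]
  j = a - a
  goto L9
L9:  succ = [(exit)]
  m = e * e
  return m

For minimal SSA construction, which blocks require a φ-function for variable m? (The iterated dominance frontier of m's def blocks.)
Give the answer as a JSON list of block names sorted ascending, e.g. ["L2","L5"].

Answer: ["L6", "L7", "L8", "L9"]

Analysis:
idom tree: L1←L0 L2←L0 L3←L1 L4←L0 L5←L4 L6←L0 L7←L0 L8←L0 L9←L0
Dom∩ at merges:
  L4: preds {L1,L2}: {L0,L1} ∩ {L0,L2} = {L0}; idom=L0
  L6: preds {L1,L3,L5}: {L0,L1} ∩ {L0,L1,L3} ∩ {L0,L4,L5} = {L0}; idom=L0
  L7: preds {L3,L5,L6}: {L0,L1,L3} ∩ {L0,L4,L5} ∩ {L0,L6} = {L0}; idom=L0
  L8: preds {L2,L4,L6}: {L0,L2} ∩ {L0,L4} ∩ {L0,L6} = {L0}; idom=L0
  L9: preds {L0,L6,L8}: {L0} ∩ {L0,L6} ∩ {L0,L8} = {L0}; idom=L0

DF derivation:
  L4←L1: walk L1 to L0
  L4←L2: walk L2 to L0
  L6←L1: walk L1 to L0
  L6←L3: walk L3→L1 to L0
  L6←L5: walk L5→L4 to L0
  L7←L3: walk L3→L1 to L0
  L7←L5: walk L5→L4 to L0
  L7←L6: walk L6 to L0
  L8←L2: walk L2 to L0
  L8←L4: walk L4 to L0
  L8←L6: walk L6 to L0
  L9←L0: walk · to L0
  L9←L6: walk L6 to L0
  L9←L8: walk L8 to L0
  DF(L0)=∅
  DF(L1)={L4,L6,L7}
  DF(L2)={L4,L8}
  DF(L3)={L6,L7}
  DF(L4)={L6,L7,L8}
  DF(L5)={L6,L7}
  DF(L6)={L7,L8,L9}
  DF(L7)=∅
  DF(L8)={L9}
  DF(L9)=∅

φ for m: defs {L0,L5,L7,L9}
  DF⁺ = {L6,L7,L8,L9}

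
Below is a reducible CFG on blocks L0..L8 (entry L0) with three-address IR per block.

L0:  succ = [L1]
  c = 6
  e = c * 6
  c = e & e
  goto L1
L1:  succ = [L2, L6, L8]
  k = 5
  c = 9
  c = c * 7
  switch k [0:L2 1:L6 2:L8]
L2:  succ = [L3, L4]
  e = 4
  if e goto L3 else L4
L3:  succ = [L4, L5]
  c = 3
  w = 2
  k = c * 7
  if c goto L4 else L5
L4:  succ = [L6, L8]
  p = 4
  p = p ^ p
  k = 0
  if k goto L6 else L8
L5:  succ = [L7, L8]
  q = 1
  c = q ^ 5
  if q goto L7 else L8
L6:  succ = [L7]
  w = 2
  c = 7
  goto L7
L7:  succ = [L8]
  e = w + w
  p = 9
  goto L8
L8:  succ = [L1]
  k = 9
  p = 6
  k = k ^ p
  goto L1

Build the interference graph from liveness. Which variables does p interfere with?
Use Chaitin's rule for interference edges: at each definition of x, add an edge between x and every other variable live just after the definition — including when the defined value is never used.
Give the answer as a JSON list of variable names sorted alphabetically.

Answer: ["k"]

Derivation:
def/use:
  L0: def={c,e} ue=∅
  L1: def={c,k} ue=∅
  L2: def={e} ue=∅
  L3: def={c,k,w} ue=∅
  L4: def={k,p} ue=∅
  L5: def={c,q} ue=∅
  L6: def={c,w} ue=∅
  L7: def={e,p} ue={w}
  L8: def={k,p} ue=∅

Live sets:
  L0: in=∅ out=∅
  L1: in=∅ out=∅
  L2: in=∅ out=∅
  L3: in=∅ out={w}
  L4: in=∅ out=∅
  L5: in={w} out={w}
  L6: in=∅ out={w}
  L7: in={w} out=∅
  L8: in=∅ out=∅

Interference:
  c↔{k,q,w}
  e↔∅
  k↔{c,p,w}
  p↔{k}
  q↔{c,w}
  w↔{c,k,q}

N(p) = ["k"]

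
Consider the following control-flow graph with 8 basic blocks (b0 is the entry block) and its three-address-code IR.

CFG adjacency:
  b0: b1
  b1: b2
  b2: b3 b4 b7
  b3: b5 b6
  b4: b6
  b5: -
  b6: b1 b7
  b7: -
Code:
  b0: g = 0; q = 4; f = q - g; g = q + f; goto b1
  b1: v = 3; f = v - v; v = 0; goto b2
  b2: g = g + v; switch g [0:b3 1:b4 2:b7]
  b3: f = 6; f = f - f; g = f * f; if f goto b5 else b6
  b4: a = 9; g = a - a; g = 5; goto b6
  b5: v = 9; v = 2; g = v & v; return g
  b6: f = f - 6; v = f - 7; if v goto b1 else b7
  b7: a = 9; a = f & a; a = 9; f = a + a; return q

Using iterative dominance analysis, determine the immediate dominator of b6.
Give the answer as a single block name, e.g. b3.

idom tree: b1←b0 b2←b1 b3←b2 b4←b2 b5←b3 b6←b2 b7←b2
Dom at joins:
  b1: preds {b0,b6}: {b0} ∩ {b0,b1,b2,b6} = {b0}; idom=b0
  b6: preds {b3,b4}: {b0,b1,b2,b3} ∩ {b0,b1,b2,b4} = {b0,b1,b2}; idom=b2
  b7: preds {b2,b6}: {b0,b1,b2} ∩ {b0,b1,b2,b6} = {b0,b1,b2}; idom=b2

idom(b6) = b2

Answer: b2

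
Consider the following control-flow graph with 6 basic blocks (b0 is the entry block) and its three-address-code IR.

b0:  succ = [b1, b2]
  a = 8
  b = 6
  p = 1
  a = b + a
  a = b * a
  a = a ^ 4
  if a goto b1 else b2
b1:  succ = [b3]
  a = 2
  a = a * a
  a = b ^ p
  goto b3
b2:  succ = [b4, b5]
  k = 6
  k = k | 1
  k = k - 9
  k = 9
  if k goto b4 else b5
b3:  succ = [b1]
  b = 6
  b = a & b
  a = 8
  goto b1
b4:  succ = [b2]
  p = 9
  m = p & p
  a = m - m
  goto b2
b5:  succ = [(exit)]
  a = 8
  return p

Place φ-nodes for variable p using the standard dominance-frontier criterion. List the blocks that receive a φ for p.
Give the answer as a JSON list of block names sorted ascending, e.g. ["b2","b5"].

Answer: ["b2"]

Derivation:
idom tree: b1←b0 b2←b0 b3←b1 b4←b2 b5←b2
Dom∩ at merges:
  b1: preds {b0,b3}: {b0} ∩ {b0,b1,b3} = {b0}; idom=b0
  b2: preds {b0,b4}: {b0} ∩ {b0,b2,b4} = {b0}; idom=b0

DF derivation:
  b1←b0: walk · to b0
  b1←b3: walk b3→b1 to b0
  b2←b0: walk · to b0
  b2←b4: walk b4→b2 to b0
  b0: DF=∅
  b1: DF={b1}
  b2: DF={b2}
  b3: DF={b1}
  b4: DF={b2}
  b5: DF=∅

φ for p: defs {b0,b4}
  DF⁺ = {b2}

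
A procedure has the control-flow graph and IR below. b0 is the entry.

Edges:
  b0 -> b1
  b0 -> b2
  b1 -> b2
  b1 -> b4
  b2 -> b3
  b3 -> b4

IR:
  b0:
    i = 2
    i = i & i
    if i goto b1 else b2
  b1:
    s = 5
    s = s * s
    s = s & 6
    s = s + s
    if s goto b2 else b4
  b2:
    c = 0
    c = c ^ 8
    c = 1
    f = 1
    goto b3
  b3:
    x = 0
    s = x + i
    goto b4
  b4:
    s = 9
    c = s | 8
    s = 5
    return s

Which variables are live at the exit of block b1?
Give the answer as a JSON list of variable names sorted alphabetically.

Per-block:
  b0 def {i} use ∅
  b1 def {s} use ∅
  b2 def {c,f} use ∅
  b3 def {s,x} use {i}
  b4 def {c,s} use ∅

Liveness:
  b0: in=∅ out={i}
  b1: in={i} out={i}
  b2: in={i} out={i}
  b3: in={i} out=∅
  b4: in=∅ out=∅

live-out(b1) = ["i"]

Answer: ["i"]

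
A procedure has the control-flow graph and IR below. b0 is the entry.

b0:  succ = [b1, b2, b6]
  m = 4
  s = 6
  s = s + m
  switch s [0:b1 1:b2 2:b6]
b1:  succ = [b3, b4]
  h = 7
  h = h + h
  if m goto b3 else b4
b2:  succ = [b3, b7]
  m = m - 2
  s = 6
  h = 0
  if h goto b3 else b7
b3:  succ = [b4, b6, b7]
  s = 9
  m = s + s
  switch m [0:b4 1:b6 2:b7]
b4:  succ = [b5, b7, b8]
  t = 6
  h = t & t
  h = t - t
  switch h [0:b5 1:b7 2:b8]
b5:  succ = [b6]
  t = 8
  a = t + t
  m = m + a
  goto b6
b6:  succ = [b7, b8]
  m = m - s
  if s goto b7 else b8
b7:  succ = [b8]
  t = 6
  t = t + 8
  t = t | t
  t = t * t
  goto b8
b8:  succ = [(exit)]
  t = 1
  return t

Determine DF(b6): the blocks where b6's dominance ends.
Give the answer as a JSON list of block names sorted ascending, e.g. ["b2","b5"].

idom tree: b1←b0 b2←b0 b3←b0 b4←b0 b5←b4 b6←b0 b7←b0 b8←b0
Dom at joins:
  b3: preds {b1,b2}: {b0,b1} ∩ {b0,b2} = {b0}; idom=b0
  b4: preds {b1,b3}: {b0,b1} ∩ {b0,b3} = {b0}; idom=b0
  b6: preds {b0,b3,b5}: {b0} ∩ {b0,b3} ∩ {b0,b4,b5} = {b0}; idom=b0
  b7: preds {b2,b3,b4,b6}: {b0,b2} ∩ {b0,b3} ∩ {b0,b4} ∩ {b0,b6} = {b0}; idom=b0
  b8: preds {b4,b6,b7}: {b0,b4} ∩ {b0,b6} ∩ {b0,b7} = {b0}; idom=b0

DF derivation:
  join b3 pred b1: b1 stop@b0
  join b3 pred b2: b2 stop@b0
  join b4 pred b1: b1 stop@b0
  join b4 pred b3: b3 stop@b0
  join b6 pred b0: · stop@b0
  join b6 pred b3: b3 stop@b0
  join b6 pred b5: b5→b4 stop@b0
  join b7 pred b2: b2 stop@b0
  join b7 pred b3: b3 stop@b0
  join b7 pred b4: b4 stop@b0
  join b7 pred b6: b6 stop@b0
  join b8 pred b4: b4 stop@b0
  join b8 pred b6: b6 stop@b0
  join b8 pred b7: b7 stop@b0
  b0: DF=∅
  b1: DF={b3,b4}
  b2: DF={b3,b7}
  b3: DF={b4,b6,b7}
  b4: DF={b6,b7,b8}
  b5: DF={b6}
  b6: DF={b7,b8}
  b7: DF={b8}
  b8: DF=∅

DF(b6) = ["b7", "b8"]

Answer: ["b7", "b8"]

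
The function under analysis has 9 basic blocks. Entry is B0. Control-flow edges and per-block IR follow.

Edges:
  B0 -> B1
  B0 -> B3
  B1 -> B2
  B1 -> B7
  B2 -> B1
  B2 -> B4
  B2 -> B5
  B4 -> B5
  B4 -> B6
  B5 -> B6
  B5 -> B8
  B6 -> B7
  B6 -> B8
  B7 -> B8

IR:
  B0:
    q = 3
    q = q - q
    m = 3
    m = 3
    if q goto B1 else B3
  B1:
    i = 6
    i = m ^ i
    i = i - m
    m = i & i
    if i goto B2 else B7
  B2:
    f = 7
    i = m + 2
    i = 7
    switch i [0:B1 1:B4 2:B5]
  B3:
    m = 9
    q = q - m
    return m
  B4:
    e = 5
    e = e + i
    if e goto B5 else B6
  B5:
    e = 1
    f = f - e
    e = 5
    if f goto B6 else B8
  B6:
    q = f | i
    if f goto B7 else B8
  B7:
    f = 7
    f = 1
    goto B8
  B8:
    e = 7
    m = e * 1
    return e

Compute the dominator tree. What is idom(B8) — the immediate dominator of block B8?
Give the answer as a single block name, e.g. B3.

Answer: B1

Working:
idom tree: B1←B0 B2←B1 B3←B0 B4←B2 B5←B2 B6←B2 B7←B1 B8←B1
Dom at joins:
  B1: preds {B0,B2}: {B0} ∩ {B0,B1,B2} = {B0}; idom=B0
  B5: preds {B2,B4}: {B0,B1,B2} ∩ {B0,B1,B2,B4} = {B0,B1,B2}; idom=B2
  B6: preds {B4,B5}: {B0,B1,B2,B4} ∩ {B0,B1,B2,B5} = {B0,B1,B2}; idom=B2
  B7: preds {B1,B6}: {B0,B1} ∩ {B0,B1,B2,B6} = {B0,B1}; idom=B1
  B8: preds {B5,B6,B7}: {B0,B1,B2,B5} ∩ {B0,B1,B2,B6} ∩ {B0,B1,B7} = {B0,B1}; idom=B1

idom(B8) = B1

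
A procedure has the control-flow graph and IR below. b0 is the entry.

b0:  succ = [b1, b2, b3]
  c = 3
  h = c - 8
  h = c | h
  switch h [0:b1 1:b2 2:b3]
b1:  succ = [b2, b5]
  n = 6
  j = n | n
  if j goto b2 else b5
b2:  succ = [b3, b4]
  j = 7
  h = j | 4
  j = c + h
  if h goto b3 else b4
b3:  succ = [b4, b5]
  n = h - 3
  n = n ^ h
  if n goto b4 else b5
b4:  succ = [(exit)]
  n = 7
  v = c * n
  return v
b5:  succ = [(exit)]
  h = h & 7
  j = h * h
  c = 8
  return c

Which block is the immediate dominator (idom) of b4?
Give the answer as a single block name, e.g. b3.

Answer: b0

Analysis:
idom tree: b1←b0 b2←b0 b3←b0 b4←b0 b5←b0
Join-block Dom:
  b2: preds {b0,b1}: {b0} ∩ {b0,b1} = {b0}; idom=b0
  b3: preds {b0,b2}: {b0} ∩ {b0,b2} = {b0}; idom=b0
  b4: preds {b2,b3}: {b0,b2} ∩ {b0,b3} = {b0}; idom=b0
  b5: preds {b1,b3}: {b0,b1} ∩ {b0,b3} = {b0}; idom=b0

idom(b4) = b0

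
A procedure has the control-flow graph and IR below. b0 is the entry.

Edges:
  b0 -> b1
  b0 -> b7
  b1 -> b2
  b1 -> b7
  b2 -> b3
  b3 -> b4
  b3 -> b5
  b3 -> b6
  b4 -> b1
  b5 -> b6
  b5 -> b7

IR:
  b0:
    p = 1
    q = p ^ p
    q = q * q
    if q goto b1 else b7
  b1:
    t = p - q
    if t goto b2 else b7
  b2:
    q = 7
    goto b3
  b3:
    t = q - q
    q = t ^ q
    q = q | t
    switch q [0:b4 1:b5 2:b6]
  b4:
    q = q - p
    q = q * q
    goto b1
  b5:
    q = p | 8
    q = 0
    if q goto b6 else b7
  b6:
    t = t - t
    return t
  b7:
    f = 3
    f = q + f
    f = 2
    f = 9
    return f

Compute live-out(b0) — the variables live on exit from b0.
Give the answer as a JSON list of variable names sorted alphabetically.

Block summaries:
  b0 def {p,q} use ∅
  b1 def {t} use {p,q}
  b2 def {q} use ∅
  b3 def {q,t} use {q}
  b4 def {q} use {p,q}
  b5 def {q} use {p}
  b6 def {t} use {t}
  b7 def {f} use {q}

Liveness:
  live b0: ∅→{p,q}
  live b1: {p,q}→{p,q}
  live b2: {p}→{p,q}
  live b3: {p,q}→{p,q,t}
  live b4: {p,q}→{p,q}
  live b5: {p,t}→{q,t}
  live b6: {t}→∅
  live b7: {q}→∅

live-out(b0) = ["p", "q"]

Answer: ["p", "q"]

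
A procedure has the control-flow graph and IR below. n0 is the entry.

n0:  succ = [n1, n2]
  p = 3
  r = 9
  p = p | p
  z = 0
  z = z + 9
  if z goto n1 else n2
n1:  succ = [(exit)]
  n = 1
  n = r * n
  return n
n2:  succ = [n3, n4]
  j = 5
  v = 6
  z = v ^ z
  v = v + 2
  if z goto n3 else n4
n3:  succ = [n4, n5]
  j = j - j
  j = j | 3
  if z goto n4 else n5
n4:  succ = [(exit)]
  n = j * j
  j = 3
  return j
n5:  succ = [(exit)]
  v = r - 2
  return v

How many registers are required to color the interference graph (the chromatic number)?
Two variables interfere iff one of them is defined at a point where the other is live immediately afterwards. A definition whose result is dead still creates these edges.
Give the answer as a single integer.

Answer: 4

Analysis:
Block summaries:
  n0 def {p,r,z} use ∅
  n1 def {n} use {r}
  n2 def {j,v,z} use {z}
  n3 def {j} use {j,z}
  n4 def {j,n} use {j}
  n5 def {v} use {r}

Backward fixpoint:
  n0 li=∅ lo={r,z}
  n1 li={r} lo=∅
  n2 li={r,z} lo={j,r,z}
  n3 li={j,r,z} lo={j,r}
  n4 li={j} lo=∅
  n5 li={r} lo=∅

Conflict graph:
  j↔{r,v,z}
  n↔{r}
  p↔{r}
  r↔{j,n,p,v,z}
  v↔{j,r,z}
  z↔{j,r,v}

Colouring:
  {j,r,v,z} pairwise interfere (4-clique) ⇒ χ ≥ 4
  4-colouring: c0={r}  c1={j,n,p}  c2={v}  c3={z}
  χ = 4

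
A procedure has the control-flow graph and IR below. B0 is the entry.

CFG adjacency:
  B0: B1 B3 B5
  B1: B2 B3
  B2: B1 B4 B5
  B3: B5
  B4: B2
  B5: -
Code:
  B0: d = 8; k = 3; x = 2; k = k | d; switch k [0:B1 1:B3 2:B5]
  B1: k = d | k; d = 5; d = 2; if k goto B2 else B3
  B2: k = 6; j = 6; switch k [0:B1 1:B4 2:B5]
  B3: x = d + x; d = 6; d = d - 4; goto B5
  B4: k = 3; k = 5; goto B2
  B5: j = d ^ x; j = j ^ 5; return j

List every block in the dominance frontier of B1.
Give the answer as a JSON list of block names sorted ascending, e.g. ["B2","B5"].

idom tree: B1←B0 B2←B1 B3←B0 B4←B2 B5←B0
Dom∩ at merges:
  B1: preds {B0,B2}: {B0} ∩ {B0,B1,B2} = {B0}; idom=B0
  B2: preds {B1,B4}: {B0,B1} ∩ {B0,B1,B2,B4} = {B0,B1}; idom=B1
  B3: preds {B0,B1}: {B0} ∩ {B0,B1} = {B0}; idom=B0
  B5: preds {B0,B2,B3}: {B0} ∩ {B0,B1,B2} ∩ {B0,B3} = {B0}; idom=B0

Frontier:
  B1←B0: walk · to B0
  B1←B2: walk B2→B1 to B0
  B2←B1: walk · to B1
  B2←B4: walk B4→B2 to B1
  B3←B0: walk · to B0
  B3←B1: walk B1 to B0
  B5←B0: walk · to B0
  B5←B2: walk B2→B1 to B0
  B5←B3: walk B3 to B0
  B0 → ∅
  B1 → {B1,B3,B5}
  B2 → {B1,B2,B5}
  B3 → {B5}
  B4 → {B2}
  B5 → ∅

DF(B1) = ["B1", "B3", "B5"]

Answer: ["B1", "B3", "B5"]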